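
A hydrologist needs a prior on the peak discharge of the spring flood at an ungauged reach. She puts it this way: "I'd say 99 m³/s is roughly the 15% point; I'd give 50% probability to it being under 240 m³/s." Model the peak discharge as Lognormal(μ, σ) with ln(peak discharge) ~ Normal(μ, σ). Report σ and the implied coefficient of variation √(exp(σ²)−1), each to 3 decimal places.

If T ~ Lognormal(μ,σ) then ln T ~ Normal(μ,σ), so the p-quantile of ln T is μ + z_p·σ.
ln(99) = 4.595 and ln(240) = 5.481; z_{0.15} = -1.036, z_{0.5} = 0.
σ = (5.481 − 4.595)/(0 − (-1.036)) = 0.854.
μ = 4.595 − (-1.036)·0.854 = 5.481.
CV = √(exp(σ²)−1) = √(exp(0.7300)−1) = 1.037.

σ ≈ 0.854, CV ≈ 1.037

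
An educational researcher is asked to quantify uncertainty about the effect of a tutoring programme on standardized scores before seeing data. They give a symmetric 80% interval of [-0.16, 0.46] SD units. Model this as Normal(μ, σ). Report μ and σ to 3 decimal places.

A symmetric 80% interval runs μ ± z·σ with z = 1.282.
Half-width = 0.31, so σ = 0.31/1.282 = 0.242.
μ is the interval midpoint, 0.150.

μ = 0.150, σ = 0.242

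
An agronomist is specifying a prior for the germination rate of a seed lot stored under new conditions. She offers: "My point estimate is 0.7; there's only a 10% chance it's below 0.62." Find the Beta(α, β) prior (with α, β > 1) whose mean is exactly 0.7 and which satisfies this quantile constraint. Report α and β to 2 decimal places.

α ≈ 38.87, β ≈ 16.66

With mean 0.7 fixed, write α = 0.7s, β = 0.3s where s = α+β.
Need P(θ < 0.62) = 0.1 under Beta(0.7s, 0.3s). Normal approximation: (q−m)/√(m(1−m)/s) ≈ z_{0.1} = -1.28, so s ≈ 0.7·0.3·(-1.28)²/(0.62−0.7)² = 53.9.
At s = 53.9: P(θ<0.62) ≈ 0.103. Adjusting to match 0.1 gives s ≈ 55.53.
So α = 0.7·55.53 ≈ 38.87, β = 0.3·55.53 ≈ 16.66.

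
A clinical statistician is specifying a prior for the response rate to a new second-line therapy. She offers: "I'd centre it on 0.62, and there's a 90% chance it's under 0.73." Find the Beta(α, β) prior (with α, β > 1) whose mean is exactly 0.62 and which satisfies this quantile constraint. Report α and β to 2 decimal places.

α ≈ 18.95, β ≈ 11.62

With mean 0.62 fixed, write α = 0.62s, β = 0.38s where s = α+β.
Need P(θ < 0.73) = 0.9 under Beta(0.62s, 0.38s). Normal approximation: (q−m)/√(m(1−m)/s) ≈ z_{0.9} = 1.28, so s ≈ 0.62·0.38·(1.28)²/(0.73−0.62)² = 32.0.
At s = 32.0: P(θ<0.73) ≈ 0.905. Adjusting to match 0.9 gives s ≈ 30.57.
So α = 0.62·30.57 ≈ 18.95, β = 0.38·30.57 ≈ 11.62.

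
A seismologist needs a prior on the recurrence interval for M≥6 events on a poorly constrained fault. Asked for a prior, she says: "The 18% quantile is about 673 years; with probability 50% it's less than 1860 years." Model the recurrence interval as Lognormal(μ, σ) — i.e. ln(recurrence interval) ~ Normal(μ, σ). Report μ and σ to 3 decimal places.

μ ≈ 7.528, σ ≈ 1.111

If T ~ Lognormal(μ,σ) then ln T ~ Normal(μ,σ), so the p-quantile of ln T is μ + z_p·σ.
ln(673) = 6.512 and ln(1860) = 7.528; z_{0.18} = -0.9154, z_{0.5} = 0.
σ = (7.528 − 6.512)/(0 − (-0.9154)) = 1.111.
μ = 6.512 − (-0.9154)·1.111 = 7.528.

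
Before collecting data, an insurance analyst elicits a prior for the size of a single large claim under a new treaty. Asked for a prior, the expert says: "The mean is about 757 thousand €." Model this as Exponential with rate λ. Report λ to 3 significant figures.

Exponential mean = 1/λ, so λ = 1/757.0 = 0.00132.

λ ≈ 0.00132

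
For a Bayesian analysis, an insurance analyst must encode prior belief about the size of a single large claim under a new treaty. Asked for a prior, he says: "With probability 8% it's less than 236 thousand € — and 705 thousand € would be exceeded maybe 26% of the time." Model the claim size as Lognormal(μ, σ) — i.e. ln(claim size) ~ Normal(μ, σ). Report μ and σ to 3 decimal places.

If T ~ Lognormal(μ,σ) then ln T ~ Normal(μ,σ), so the p-quantile of ln T is μ + z_p·σ.
ln(236) = 5.464 and ln(705) = 6.558; z_{0.08} = -1.405, z_{0.74} = 0.6433.
σ = (6.558 − 5.464)/(0.6433 − (-1.405)) = 0.534.
μ = 5.464 − (-1.405)·0.534 = 6.214.

μ ≈ 6.214, σ ≈ 0.534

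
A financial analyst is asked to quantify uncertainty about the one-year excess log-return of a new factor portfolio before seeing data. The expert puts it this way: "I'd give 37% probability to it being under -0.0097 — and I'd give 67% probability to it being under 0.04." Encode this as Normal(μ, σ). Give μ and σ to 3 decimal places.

The p-quantile of Normal(μ,σ) is μ + z_p·σ, with z_{0.37} = -0.3319 and z_{0.67} = 0.4399.
Eliminate σ: μ = (z₂·x₁ − z₁·x₂)/(z₂ − z₁) = (0.4399·-0.0097 − (-0.3319)·0.04)/0.7718 = 0.012.
Then σ = (x₂ − x₁)/(z₂ − z₁) = (0.04 − -0.0097)/0.7718 = 0.064.

μ = 0.012, σ = 0.064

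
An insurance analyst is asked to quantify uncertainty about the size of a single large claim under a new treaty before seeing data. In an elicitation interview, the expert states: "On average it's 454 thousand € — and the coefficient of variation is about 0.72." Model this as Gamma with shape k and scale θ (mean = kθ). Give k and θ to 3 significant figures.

For Gamma(k, scale θ): mean = kθ, variance = kθ², so CV = 1/√k.
CV = 0.72, hence k = 1/CV² = 1.93.
Then θ = mean/k = 454/1.93 = 235.

k ≈ 1.93, θ ≈ 235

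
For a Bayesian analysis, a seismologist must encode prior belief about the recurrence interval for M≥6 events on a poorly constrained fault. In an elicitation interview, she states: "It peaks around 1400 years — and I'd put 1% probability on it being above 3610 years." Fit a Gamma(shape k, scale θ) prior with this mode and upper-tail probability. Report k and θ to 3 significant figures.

k ≈ 6.2, θ ≈ 269

Gamma(k,θ) with k>1 has mode (k−1)θ, so θ = 1400/(k−1).
Need P(X < 3610) = 0.99 with θ tied to k this way. Start at k = 2, θ = 1400: P(X<3610) ≈ 0.728.
Too low — raise k to concentrate. Iterating converges to k ≈ 6.2.
Then θ = 1400/(6.2−1) ≈ 269.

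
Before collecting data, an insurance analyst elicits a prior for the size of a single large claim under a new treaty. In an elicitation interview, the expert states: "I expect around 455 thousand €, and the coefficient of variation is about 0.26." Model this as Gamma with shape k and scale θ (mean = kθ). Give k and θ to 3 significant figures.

k ≈ 14.8, θ ≈ 30.8

For Gamma(k, scale θ): mean = kθ, variance = kθ², so CV = 1/√k.
CV = 0.26, hence k = 1/CV² = 14.8.
Then θ = mean/k = 455/14.8 = 30.8.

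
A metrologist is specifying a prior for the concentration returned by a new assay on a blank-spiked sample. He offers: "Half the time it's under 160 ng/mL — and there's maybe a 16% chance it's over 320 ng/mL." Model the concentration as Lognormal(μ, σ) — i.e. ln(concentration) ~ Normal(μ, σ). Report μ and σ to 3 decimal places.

μ ≈ 5.075, σ ≈ 0.697

If T ~ Lognormal(μ,σ) then ln T ~ Normal(μ,σ), so the p-quantile of ln T is μ + z_p·σ.
ln(160) = 5.075 and ln(320) = 5.768; z_{0.5} = 0, z_{0.84} = 0.9945.
σ = (5.768 − 5.075)/(0.9945 − (0)) = 0.697.
μ = 5.075 − (0)·0.697 = 5.075.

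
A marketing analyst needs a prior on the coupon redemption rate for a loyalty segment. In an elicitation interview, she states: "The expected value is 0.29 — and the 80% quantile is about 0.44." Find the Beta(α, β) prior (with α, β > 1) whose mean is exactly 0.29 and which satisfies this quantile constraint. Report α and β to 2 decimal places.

α ≈ 1.69, β ≈ 4.14

With mean 0.29 fixed, write α = 0.29s, β = 0.71s where s = α+β.
Need P(θ < 0.44) = 0.8 under Beta(0.29s, 0.71s). Normal approximation: (q−m)/√(m(1−m)/s) ≈ z_{0.8} = 0.842, so s ≈ 0.29·0.71·(0.842)²/(0.44−0.29)² = 6.5.
At s = 6.5: P(θ<0.44) ≈ 0.810. Adjusting to match 0.8 gives s ≈ 5.83.
So α = 0.29·5.83 ≈ 1.69, β = 0.71·5.83 ≈ 4.14.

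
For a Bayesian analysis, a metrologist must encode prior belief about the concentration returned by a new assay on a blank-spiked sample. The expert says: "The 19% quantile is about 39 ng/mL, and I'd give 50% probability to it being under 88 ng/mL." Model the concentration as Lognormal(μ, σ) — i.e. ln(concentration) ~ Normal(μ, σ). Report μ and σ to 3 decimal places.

If T ~ Lognormal(μ,σ) then ln T ~ Normal(μ,σ), so the p-quantile of ln T is μ + z_p·σ.
ln(39) = 3.664 and ln(88) = 4.477; z_{0.19} = -0.8779, z_{0.5} = 0.
σ = (4.477 − 3.664)/(0 − (-0.8779)) = 0.927.
μ = 3.664 − (-0.8779)·0.927 = 4.477.

μ ≈ 4.477, σ ≈ 0.927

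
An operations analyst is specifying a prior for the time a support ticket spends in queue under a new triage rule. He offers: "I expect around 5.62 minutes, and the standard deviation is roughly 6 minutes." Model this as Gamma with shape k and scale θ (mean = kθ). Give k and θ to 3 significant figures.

k ≈ 0.877, θ ≈ 6.41

For Gamma(k, scale θ): mean = kθ, variance = kθ², so CV = 1/√k.
CV = SD/mean = 6/5.62 = 1.068, hence k = 1/CV² = 0.877.
Then θ = mean/k = 5.62/0.877 = 6.41.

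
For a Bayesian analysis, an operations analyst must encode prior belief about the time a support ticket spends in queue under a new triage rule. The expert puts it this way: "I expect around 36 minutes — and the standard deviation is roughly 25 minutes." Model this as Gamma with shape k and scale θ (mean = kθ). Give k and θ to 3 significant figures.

For Gamma(k, scale θ): mean = kθ, variance = kθ², so CV = 1/√k.
CV = SD/mean = 25/36 = 0.6944, hence k = 1/CV² = 2.07.
Then θ = mean/k = 36/2.07 = 17.4.

k ≈ 2.07, θ ≈ 17.4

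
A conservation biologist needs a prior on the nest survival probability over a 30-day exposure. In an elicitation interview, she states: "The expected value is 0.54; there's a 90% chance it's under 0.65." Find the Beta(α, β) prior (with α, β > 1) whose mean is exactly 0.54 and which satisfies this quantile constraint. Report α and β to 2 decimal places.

With mean 0.54 fixed, write α = 0.54s, β = 0.46s where s = α+β.
Need P(θ < 0.65) = 0.9 under Beta(0.54s, 0.46s). Normal approximation: (q−m)/√(m(1−m)/s) ≈ z_{0.9} = 1.28, so s ≈ 0.54·0.46·(1.28)²/(0.65−0.54)² = 33.7.
At s = 33.7: P(θ<0.65) ≈ 0.902. Adjusting to match 0.9 gives s ≈ 33.05.
So α = 0.54·33.05 ≈ 17.84, β = 0.46·33.05 ≈ 15.20.

α ≈ 17.84, β ≈ 15.20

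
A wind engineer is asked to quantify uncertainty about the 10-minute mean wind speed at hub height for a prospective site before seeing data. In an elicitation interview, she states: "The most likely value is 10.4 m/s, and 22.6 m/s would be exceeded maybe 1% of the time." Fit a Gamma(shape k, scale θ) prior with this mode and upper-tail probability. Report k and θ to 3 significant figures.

k ≈ 9.02, θ ≈ 1.3

Gamma(k,θ) with k>1 has mode (k−1)θ, so θ = 10.4/(k−1).
Need P(X < 22.6) = 0.99 with θ tied to k this way. Start at k = 2, θ = 10.4: P(X<22.6) ≈ 0.639.
Too low — raise k to concentrate. Iterating converges to k ≈ 9.02.
Then θ = 10.4/(9.02−1) ≈ 1.3.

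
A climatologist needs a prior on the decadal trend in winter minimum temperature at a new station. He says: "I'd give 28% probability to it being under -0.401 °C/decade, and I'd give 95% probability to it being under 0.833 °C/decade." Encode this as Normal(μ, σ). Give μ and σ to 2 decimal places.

μ = -0.08, σ = 0.55

The p-quantile of Normal(μ,σ) is μ + z_p·σ, with z_{0.28} = -0.5828 and z_{0.95} = 1.645.
Eliminate σ: μ = (z₂·x₁ − z₁·x₂)/(z₂ − z₁) = (1.645·-0.401 − (-0.5828)·0.833)/2.228 = -0.08.
Then σ = (x₂ − x₁)/(z₂ − z₁) = (0.833 − -0.401)/2.228 = 0.55.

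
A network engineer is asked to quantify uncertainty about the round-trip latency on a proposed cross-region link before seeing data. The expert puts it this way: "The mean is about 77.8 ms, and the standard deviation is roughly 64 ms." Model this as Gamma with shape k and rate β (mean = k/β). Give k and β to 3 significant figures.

k ≈ 1.48, β ≈ 0.019

For Gamma(k, rate β): mean = k/β, variance = k/β², so CV = 1/√k.
CV = SD/mean = 64/77.8 = 0.8226, hence k = 1/CV² = 1.48.
Then β = k/mean = 1.48/77.8 = 0.019.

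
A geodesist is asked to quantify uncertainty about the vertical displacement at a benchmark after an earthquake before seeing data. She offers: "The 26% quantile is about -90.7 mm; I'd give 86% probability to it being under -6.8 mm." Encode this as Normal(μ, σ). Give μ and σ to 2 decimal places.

The p-quantile of Normal(μ,σ) is μ + z_p·σ, with z_{0.26} = -0.6433 and z_{0.86} = 1.08.
Eliminate σ: μ = (z₂·x₁ − z₁·x₂)/(z₂ − z₁) = (1.08·-90.7 − (-0.6433)·-6.8)/1.724 = -59.38.
Then σ = (x₂ − x₁)/(z₂ − z₁) = (-6.8 − -90.7)/1.724 = 48.68.

μ = -59.38, σ = 48.68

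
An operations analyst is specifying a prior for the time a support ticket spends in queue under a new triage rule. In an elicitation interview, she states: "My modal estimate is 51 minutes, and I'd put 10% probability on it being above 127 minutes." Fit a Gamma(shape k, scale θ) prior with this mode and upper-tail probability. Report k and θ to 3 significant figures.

Gamma(k,θ) with k>1 has mode (k−1)θ, so θ = 51/(k−1).
Need P(X < 127) = 0.9 with θ tied to k this way. Start at k = 2, θ = 51: P(X<127) ≈ 0.711.
Too low — raise k to concentrate. Iterating converges to k ≈ 3.31.
Then θ = 51/(3.31−1) ≈ 22.1.

k ≈ 3.31, θ ≈ 22.1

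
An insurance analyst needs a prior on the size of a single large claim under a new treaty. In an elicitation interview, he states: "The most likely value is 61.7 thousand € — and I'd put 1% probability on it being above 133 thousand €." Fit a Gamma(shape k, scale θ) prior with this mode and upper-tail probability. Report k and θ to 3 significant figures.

k ≈ 9.21, θ ≈ 7.52

Gamma(k,θ) with k>1 has mode (k−1)θ, so θ = 61.7/(k−1).
Need P(X < 133) = 0.99 with θ tied to k this way. Start at k = 2, θ = 61.7: P(X<133) ≈ 0.634.
Too low — raise k to concentrate. Iterating converges to k ≈ 9.21.
Then θ = 61.7/(9.21−1) ≈ 7.52.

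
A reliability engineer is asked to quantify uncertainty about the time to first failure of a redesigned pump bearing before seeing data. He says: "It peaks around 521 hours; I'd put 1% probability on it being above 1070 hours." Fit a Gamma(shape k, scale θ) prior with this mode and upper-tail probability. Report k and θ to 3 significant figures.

k ≈ 10.4, θ ≈ 55.2

Gamma(k,θ) with k>1 has mode (k−1)θ, so θ = 521/(k−1).
Need P(X < 1070) = 0.99 with θ tied to k this way. Start at k = 2, θ = 521: P(X<1070) ≈ 0.608.
Too low — raise k to concentrate. Iterating converges to k ≈ 10.4.
Then θ = 521/(10.4−1) ≈ 55.2.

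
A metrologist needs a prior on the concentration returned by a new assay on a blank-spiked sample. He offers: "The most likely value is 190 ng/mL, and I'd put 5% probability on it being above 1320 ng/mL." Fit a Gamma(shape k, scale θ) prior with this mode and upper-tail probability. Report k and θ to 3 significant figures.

k ≈ 1.58, θ ≈ 326

Gamma(k,θ) with k>1 has mode (k−1)θ, so θ = 190/(k−1).
Need P(X < 1320) = 0.95 with θ tied to k this way. Start at k = 2, θ = 190: P(X<1320) ≈ 0.992.
Too high — lower k to spread out. Iterating converges to k ≈ 1.58.
Then θ = 190/(1.58−1) ≈ 326.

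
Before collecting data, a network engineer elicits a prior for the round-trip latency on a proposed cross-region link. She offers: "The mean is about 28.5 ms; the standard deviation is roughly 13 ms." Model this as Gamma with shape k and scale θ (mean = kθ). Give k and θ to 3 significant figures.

k ≈ 4.81, θ ≈ 5.93

For Gamma(k, scale θ): mean = kθ, variance = kθ², so CV = 1/√k.
CV = SD/mean = 13/28.5 = 0.4561, hence k = 1/CV² = 4.81.
Then θ = mean/k = 28.5/4.81 = 5.93.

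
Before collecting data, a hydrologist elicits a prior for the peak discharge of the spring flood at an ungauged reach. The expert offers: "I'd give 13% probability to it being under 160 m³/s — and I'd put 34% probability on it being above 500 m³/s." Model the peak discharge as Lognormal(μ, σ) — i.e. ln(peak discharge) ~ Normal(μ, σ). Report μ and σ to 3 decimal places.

If T ~ Lognormal(μ,σ) then ln T ~ Normal(μ,σ), so the p-quantile of ln T is μ + z_p·σ.
ln(160) = 5.075 and ln(500) = 6.215; z_{0.13} = -1.126, z_{0.66} = 0.4125.
σ = (6.215 − 5.075)/(0.4125 − (-1.126)) = 0.740.
μ = 5.075 − (-1.126)·0.740 = 5.909.

μ ≈ 5.909, σ ≈ 0.740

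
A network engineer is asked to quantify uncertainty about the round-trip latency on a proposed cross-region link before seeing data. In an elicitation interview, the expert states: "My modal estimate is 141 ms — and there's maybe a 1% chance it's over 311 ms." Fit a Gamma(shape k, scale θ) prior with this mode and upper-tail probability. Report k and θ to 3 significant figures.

Gamma(k,θ) with k>1 has mode (k−1)θ, so θ = 141/(k−1).
Need P(X < 311) = 0.99 with θ tied to k this way. Start at k = 2, θ = 141: P(X<311) ≈ 0.647.
Too low — raise k to concentrate. Iterating converges to k ≈ 8.7.
Then θ = 141/(8.7−1) ≈ 18.3.

k ≈ 8.7, θ ≈ 18.3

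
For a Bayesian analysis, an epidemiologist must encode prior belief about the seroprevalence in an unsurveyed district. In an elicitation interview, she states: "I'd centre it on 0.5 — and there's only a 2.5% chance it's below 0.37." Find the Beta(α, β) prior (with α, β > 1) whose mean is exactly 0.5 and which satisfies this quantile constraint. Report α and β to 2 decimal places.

α ≈ 27.69, β ≈ 27.69

With mean 0.5 fixed, write α = 0.5s, β = 0.5s where s = α+β.
Need P(θ < 0.37) = 0.025 under Beta(0.5s, 0.5s). Normal approximation: (q−m)/√(m(1−m)/s) ≈ z_{0.025} = -1.96, so s ≈ 0.5·0.5·(-1.96)²/(0.37−0.5)² = 56.8.
At s = 56.8: P(θ<0.37) ≈ 0.024. Adjusting to match 0.025 gives s ≈ 55.38.
So α = 0.5·55.38 ≈ 27.69, β = 0.5·55.38 ≈ 27.69.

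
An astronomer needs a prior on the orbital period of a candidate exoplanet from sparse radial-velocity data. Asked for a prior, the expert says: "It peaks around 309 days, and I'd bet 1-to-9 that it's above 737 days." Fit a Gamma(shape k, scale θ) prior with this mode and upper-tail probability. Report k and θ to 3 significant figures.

k ≈ 3.54, θ ≈ 121

Gamma(k,θ) with k>1 has mode (k−1)θ, so θ = 309/(k−1).
Need P(X < 737) = 0.9 with θ tied to k this way. Start at k = 2, θ = 309: P(X<737) ≈ 0.688.
Too low — raise k to concentrate. Iterating converges to k ≈ 3.54.
Then θ = 309/(3.54−1) ≈ 121.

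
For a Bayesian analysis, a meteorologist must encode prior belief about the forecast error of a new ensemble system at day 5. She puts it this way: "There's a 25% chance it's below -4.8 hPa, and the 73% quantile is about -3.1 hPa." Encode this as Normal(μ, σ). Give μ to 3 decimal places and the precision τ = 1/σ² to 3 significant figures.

μ = -3.909, τ = 0.573

For Normal(μ,σ), the p-quantile is μ + z_p·σ. Here z_{0.25} = -0.6745, z_{0.73} = 0.6128.
So -4.8 = μ − 0.6745σ and -3.1 = μ + 0.6128σ.
Subtracting: σ = (-3.1 − -4.8)/(0.6128 − (-0.6745)) = 1.321.
Then μ = -4.8 − (-0.6745)·1.321 = -3.909.
Precision τ = 1/σ² = 1/1.321² = 0.573.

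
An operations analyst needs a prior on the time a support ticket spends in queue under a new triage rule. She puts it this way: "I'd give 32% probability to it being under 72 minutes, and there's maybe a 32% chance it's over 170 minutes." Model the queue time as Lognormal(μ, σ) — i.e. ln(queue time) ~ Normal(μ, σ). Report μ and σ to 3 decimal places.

If T ~ Lognormal(μ,σ) then ln T ~ Normal(μ,σ), so the p-quantile of ln T is μ + z_p·σ.
ln(72) = 4.277 and ln(170) = 5.136; z_{0.32} = -0.4677, z_{0.68} = 0.4677.
σ = (5.136 − 4.277)/(0.4677 − (-0.4677)) = 0.918.
μ = 4.277 − (-0.4677)·0.918 = 4.706.

μ ≈ 4.706, σ ≈ 0.918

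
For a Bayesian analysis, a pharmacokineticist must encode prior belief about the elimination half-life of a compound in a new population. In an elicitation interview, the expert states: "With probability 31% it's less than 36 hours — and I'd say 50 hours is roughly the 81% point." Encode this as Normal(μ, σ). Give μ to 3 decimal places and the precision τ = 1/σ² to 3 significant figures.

For Normal(μ,σ), the p-quantile is μ + z_p·σ. Here z_{0.31} = -0.4959, z_{0.81} = 0.8779.
So 36 = μ − 0.4959σ and 50 = μ + 0.8779σ.
Subtracting: σ = (50 − 36)/(0.8779 − (-0.4959)) = 10.191.
Then μ = 36 − (-0.4959)·10.191 = 41.053.
Precision τ = 1/σ² = 1/10.19² = 0.00963.

μ = 41.053, τ = 0.00963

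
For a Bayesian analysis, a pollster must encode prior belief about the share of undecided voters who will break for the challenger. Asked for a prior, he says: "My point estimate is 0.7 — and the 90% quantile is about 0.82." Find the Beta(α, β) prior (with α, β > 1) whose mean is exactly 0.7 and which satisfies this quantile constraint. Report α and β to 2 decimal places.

With mean 0.7 fixed, write α = 0.7s, β = 0.3s where s = α+β.
Need P(θ < 0.82) = 0.9 under Beta(0.7s, 0.3s). Normal approximation: (q−m)/√(m(1−m)/s) ≈ z_{0.9} = 1.28, so s ≈ 0.7·0.3·(1.28)²/(0.82−0.7)² = 24.0.
At s = 24.0: P(θ<0.82) ≈ 0.912. Adjusting to match 0.9 gives s ≈ 21.79.
So α = 0.7·21.79 ≈ 15.25, β = 0.3·21.79 ≈ 6.54.

α ≈ 15.25, β ≈ 6.54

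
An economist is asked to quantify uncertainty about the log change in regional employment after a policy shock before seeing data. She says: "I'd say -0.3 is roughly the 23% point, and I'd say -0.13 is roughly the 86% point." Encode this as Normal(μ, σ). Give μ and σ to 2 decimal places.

μ = -0.23, σ = 0.09

For Normal(μ,σ), the p-quantile is μ + z_p·σ. Here z_{0.23} = -0.7388, z_{0.86} = 1.08.
So -0.3 = μ − 0.7388σ and -0.13 = μ + 1.08σ.
Subtracting: σ = (-0.13 − -0.3)/(1.08 − (-0.7388)) = 0.09.
Then μ = -0.3 − (-0.7388)·0.09 = -0.23.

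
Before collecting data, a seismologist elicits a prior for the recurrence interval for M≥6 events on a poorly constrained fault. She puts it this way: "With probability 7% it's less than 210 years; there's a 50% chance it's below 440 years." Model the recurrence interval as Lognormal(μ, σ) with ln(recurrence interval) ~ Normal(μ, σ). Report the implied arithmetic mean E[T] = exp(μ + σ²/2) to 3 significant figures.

If T ~ Lognormal(μ,σ) then ln T ~ Normal(μ,σ), so the p-quantile of ln T is μ + z_p·σ.
ln(210) = 5.347 and ln(440) = 6.087; z_{0.07} = -1.476, z_{0.5} = 0.
σ = (6.087 − 5.347)/(0 − (-1.476)) = 0.501.
μ = 5.347 − (-1.476)·0.501 = 6.087.
E[T] = exp(μ + σ²/2) = exp(6.087 + 0.1256) = 499 years.

E[T] ≈ 499 years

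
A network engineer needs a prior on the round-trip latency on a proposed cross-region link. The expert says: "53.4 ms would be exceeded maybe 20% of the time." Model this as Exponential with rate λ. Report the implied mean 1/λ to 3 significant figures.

mean ≈ 33.2 ms

P(T > 53.4) = e^(−λ·53.4) = 0.2, so λ = −ln(0.2)/53.4 = 0.0301.
Mean = 1/λ = 33.2 ms.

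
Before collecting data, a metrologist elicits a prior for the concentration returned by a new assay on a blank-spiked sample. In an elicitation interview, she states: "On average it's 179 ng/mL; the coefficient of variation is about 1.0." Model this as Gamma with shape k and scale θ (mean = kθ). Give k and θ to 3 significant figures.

k ≈ 1, θ ≈ 179

For Gamma(k, scale θ): mean = kθ, variance = kθ², so CV = 1/√k.
CV = 1.0, hence k = 1/CV² = 1.
Then θ = mean/k = 179/1 = 179.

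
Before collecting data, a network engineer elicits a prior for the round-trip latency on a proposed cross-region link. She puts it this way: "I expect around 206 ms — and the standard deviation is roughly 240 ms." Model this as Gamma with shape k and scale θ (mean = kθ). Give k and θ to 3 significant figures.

For Gamma(k, scale θ): mean = kθ, variance = kθ², so CV = 1/√k.
CV = SD/mean = 240/206 = 1.165, hence k = 1/CV² = 0.737.
Then θ = mean/k = 206/0.737 = 280.

k ≈ 0.737, θ ≈ 280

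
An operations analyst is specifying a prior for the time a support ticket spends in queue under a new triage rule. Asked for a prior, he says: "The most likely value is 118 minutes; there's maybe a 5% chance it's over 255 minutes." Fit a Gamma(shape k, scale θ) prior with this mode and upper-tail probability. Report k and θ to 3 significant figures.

Gamma(k,θ) with k>1 has mode (k−1)θ, so θ = 118/(k−1).
Need P(X < 255) = 0.95 with θ tied to k this way. Start at k = 2, θ = 118: P(X<255) ≈ 0.636.
Too low — raise k to concentrate. Iterating converges to k ≈ 5.64.
Then θ = 118/(5.64−1) ≈ 25.4.

k ≈ 5.64, θ ≈ 25.4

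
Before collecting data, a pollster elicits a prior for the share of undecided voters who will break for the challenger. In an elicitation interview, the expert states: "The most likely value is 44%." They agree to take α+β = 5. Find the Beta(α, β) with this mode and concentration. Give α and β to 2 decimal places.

α = 2.32, β = 2.68

For α,β > 1 the Beta mode is (α−1)/(α+β−2). With α+β = 5, the mode is (α−1)/3.
Set (α−1)/3 = 0.44 → α = 1 + 0.44·3 = 2.32.
β = 5 − α = 2.68.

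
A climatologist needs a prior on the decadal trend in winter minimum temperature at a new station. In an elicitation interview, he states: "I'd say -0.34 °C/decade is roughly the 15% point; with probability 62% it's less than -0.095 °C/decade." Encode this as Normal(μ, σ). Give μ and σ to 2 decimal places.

μ = -0.15, σ = 0.18

The p-quantile of Normal(μ,σ) is μ + z_p·σ, with z_{0.15} = -1.036 and z_{0.62} = 0.3055.
Eliminate σ: μ = (z₂·x₁ − z₁·x₂)/(z₂ − z₁) = (0.3055·-0.34 − (-1.036)·-0.095)/1.342 = -0.15.
Then σ = (x₂ − x₁)/(z₂ − z₁) = (-0.095 − -0.34)/1.342 = 0.18.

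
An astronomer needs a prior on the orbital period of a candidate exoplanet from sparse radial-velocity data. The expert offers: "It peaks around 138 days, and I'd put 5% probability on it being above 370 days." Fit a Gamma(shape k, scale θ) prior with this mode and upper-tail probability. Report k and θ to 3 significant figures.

Gamma(k,θ) with k>1 has mode (k−1)θ, so θ = 138/(k−1).
Need P(X < 370) = 0.95 with θ tied to k this way. Start at k = 2, θ = 138: P(X<370) ≈ 0.748.
Too low — raise k to concentrate. Iterating converges to k ≈ 3.77.
Then θ = 138/(3.77−1) ≈ 49.9.

k ≈ 3.77, θ ≈ 49.9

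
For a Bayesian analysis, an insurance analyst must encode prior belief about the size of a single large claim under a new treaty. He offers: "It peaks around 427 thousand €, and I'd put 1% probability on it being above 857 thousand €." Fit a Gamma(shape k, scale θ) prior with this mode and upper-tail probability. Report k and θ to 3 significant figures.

k ≈ 11.1, θ ≈ 42.2

Gamma(k,θ) with k>1 has mode (k−1)θ, so θ = 427/(k−1).
Need P(X < 857) = 0.99 with θ tied to k this way. Start at k = 2, θ = 427: P(X<857) ≈ 0.596.
Too low — raise k to concentrate. Iterating converges to k ≈ 11.1.
Then θ = 427/(11.1−1) ≈ 42.2.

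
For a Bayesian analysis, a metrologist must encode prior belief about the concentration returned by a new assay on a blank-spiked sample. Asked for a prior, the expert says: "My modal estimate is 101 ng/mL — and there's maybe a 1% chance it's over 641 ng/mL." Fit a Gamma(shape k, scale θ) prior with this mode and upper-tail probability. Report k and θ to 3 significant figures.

k ≈ 2.06, θ ≈ 94.8

Gamma(k,θ) with k>1 has mode (k−1)θ, so θ = 101/(k−1).
Need P(X < 641) = 0.99 with θ tied to k this way. Start at k = 2, θ = 101: P(X<641) ≈ 0.987.
Too low — raise k to concentrate. Iterating converges to k ≈ 2.06.
Then θ = 101/(2.06−1) ≈ 94.8.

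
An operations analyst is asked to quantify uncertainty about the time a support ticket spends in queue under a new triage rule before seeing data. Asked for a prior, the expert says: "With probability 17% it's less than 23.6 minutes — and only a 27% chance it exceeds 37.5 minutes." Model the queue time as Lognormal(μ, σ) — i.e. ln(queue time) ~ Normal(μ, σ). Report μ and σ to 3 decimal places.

If T ~ Lognormal(μ,σ) then ln T ~ Normal(μ,σ), so the p-quantile of ln T is μ + z_p·σ.
ln(23.6) = 3.161 and ln(37.5) = 3.624; z_{0.17} = -0.9542, z_{0.73} = 0.6128.
σ = (3.624 − 3.161)/(0.6128 − (-0.9542)) = 0.296.
μ = 3.161 − (-0.9542)·0.296 = 3.443.

μ ≈ 3.443, σ ≈ 0.296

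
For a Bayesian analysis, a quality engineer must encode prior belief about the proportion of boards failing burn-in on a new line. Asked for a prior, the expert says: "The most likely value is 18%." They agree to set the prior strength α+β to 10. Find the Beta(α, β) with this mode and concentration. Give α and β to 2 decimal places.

For α,β > 1 the Beta mode is (α−1)/(α+β−2). With α+β = 10, the mode is (α−1)/8.
Set (α−1)/8 = 0.18 → α = 1 + 0.18·8 = 2.44.
β = 10 − α = 7.56.

α = 2.44, β = 7.56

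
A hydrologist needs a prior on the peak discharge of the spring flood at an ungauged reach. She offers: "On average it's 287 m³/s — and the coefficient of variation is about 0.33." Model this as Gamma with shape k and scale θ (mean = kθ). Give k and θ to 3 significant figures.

For Gamma(k, scale θ): mean = kθ, variance = kθ², so CV = 1/√k.
CV = 0.33, hence k = 1/CV² = 9.18.
Then θ = mean/k = 287/9.18 = 31.3.

k ≈ 9.18, θ ≈ 31.3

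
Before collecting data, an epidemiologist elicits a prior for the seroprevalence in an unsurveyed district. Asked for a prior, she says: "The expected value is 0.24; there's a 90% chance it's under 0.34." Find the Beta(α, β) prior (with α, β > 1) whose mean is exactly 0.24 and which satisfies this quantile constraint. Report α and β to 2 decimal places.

With mean 0.24 fixed, write α = 0.24s, β = 0.76s where s = α+β.
Need P(θ < 0.34) = 0.9 under Beta(0.24s, 0.76s). Normal approximation: (q−m)/√(m(1−m)/s) ≈ z_{0.9} = 1.28, so s ≈ 0.24·0.76·(1.28)²/(0.34−0.24)² = 30.0.
At s = 30.0: P(θ<0.34) ≈ 0.895. Adjusting to match 0.9 gives s ≈ 31.51.
So α = 0.24·31.51 ≈ 7.56, β = 0.76·31.51 ≈ 23.95.

α ≈ 7.56, β ≈ 23.95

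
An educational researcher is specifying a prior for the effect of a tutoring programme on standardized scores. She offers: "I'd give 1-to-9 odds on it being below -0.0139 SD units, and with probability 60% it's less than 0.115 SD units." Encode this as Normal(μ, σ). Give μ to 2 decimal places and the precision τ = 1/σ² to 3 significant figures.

μ = 0.09, τ = 142

For Normal(μ,σ), the p-quantile is μ + z_p·σ. Here z_{0.1} = -1.282, z_{0.6} = 0.2533.
So -0.0139 = μ − 1.282σ and 0.115 = μ + 0.2533σ.
Subtracting: σ = (0.115 − -0.0139)/(0.2533 − (-1.282)) = 0.08.
Then μ = -0.0139 − (-1.282)·0.08 = 0.09.
Precision τ = 1/σ² = 1/0.08398² = 142.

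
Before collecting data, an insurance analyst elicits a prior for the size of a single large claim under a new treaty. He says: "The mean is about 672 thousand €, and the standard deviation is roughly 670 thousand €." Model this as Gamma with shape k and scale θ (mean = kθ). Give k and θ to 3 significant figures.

For Gamma(k, scale θ): mean = kθ, variance = kθ², so CV = 1/√k.
CV = SD/mean = 670/672 = 0.997, hence k = 1/CV² = 1.01.
Then θ = mean/k = 672/1.01 = 668.

k ≈ 1.01, θ ≈ 668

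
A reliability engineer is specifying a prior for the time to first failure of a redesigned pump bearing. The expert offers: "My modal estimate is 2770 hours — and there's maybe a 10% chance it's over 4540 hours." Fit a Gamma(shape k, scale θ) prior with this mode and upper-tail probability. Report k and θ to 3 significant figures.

k ≈ 8.72, θ ≈ 359

Gamma(k,θ) with k>1 has mode (k−1)θ, so θ = 2770/(k−1).
Need P(X < 4540) = 0.9 with θ tied to k this way. Start at k = 2, θ = 2770: P(X<4540) ≈ 0.488.
Too low — raise k to concentrate. Iterating converges to k ≈ 8.72.
Then θ = 2770/(8.72−1) ≈ 359.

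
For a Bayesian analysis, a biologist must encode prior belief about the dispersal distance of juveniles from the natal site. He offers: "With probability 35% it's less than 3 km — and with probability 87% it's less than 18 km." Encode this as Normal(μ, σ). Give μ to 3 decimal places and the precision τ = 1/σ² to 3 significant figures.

μ = 6.823, τ = 0.0102

The p-quantile of Normal(μ,σ) is μ + z_p·σ, with z_{0.35} = -0.3853 and z_{0.87} = 1.126.
Eliminate σ: μ = (z₂·x₁ − z₁·x₂)/(z₂ − z₁) = (1.126·3 − (-0.3853)·18)/1.512 = 6.823.
Then σ = (x₂ − x₁)/(z₂ − z₁) = (18 − 3)/1.512 = 9.923.
Precision τ = 1/σ² = 1/9.923² = 0.0102.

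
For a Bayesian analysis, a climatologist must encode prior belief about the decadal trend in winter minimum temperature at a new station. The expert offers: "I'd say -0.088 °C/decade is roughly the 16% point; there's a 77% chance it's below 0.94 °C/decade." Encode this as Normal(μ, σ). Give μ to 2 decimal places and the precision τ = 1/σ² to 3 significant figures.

μ = 0.50, τ = 2.84

The p-quantile of Normal(μ,σ) is μ + z_p·σ, with z_{0.16} = -0.9945 and z_{0.77} = 0.7388.
Eliminate σ: μ = (z₂·x₁ − z₁·x₂)/(z₂ − z₁) = (0.7388·-0.088 − (-0.9945)·0.94)/1.733 = 0.50.
Then σ = (x₂ − x₁)/(z₂ − z₁) = (0.94 − -0.088)/1.733 = 0.59.
Precision τ = 1/σ² = 1/0.5931² = 2.84.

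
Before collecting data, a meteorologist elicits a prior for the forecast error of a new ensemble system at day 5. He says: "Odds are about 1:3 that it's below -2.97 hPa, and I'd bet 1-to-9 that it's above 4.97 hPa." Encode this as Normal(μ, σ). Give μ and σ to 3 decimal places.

μ = -0.232, σ = 4.059

The p-quantile of Normal(μ,σ) is μ + z_p·σ, with z_{0.25} = -0.6745 and z_{0.9} = 1.282.
Eliminate σ: μ = (z₂·x₁ − z₁·x₂)/(z₂ − z₁) = (1.282·-2.97 − (-0.6745)·4.97)/1.956 = -0.232.
Then σ = (x₂ − x₁)/(z₂ − z₁) = (4.97 − -2.97)/1.956 = 4.059.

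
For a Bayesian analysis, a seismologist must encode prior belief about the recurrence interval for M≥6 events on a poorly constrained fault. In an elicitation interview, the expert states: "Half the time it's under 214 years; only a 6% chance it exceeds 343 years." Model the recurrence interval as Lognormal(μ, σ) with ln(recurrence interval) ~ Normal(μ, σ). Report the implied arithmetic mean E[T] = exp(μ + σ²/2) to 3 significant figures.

If T ~ Lognormal(μ,σ) then ln T ~ Normal(μ,σ), so the p-quantile of ln T is μ + z_p·σ.
ln(214) = 5.366 and ln(343) = 5.838; z_{0.5} = 0, z_{0.94} = 1.555.
σ = (5.838 − 5.366)/(1.555 − (0)) = 0.303.
μ = 5.366 − (0)·0.303 = 5.366.
E[T] = exp(μ + σ²/2) = exp(5.366 + 0.0460) = 224 years.

E[T] ≈ 224 years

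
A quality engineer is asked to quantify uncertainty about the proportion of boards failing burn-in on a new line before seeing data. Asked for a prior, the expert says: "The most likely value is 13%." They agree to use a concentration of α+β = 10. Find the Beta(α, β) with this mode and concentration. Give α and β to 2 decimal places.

For α,β > 1 the Beta mode is (α−1)/(α+β−2). With α+β = 10, the mode is (α−1)/8.
Set (α−1)/8 = 0.13 → α = 1 + 0.13·8 = 2.04.
β = 10 − α = 7.96.

α = 2.04, β = 7.96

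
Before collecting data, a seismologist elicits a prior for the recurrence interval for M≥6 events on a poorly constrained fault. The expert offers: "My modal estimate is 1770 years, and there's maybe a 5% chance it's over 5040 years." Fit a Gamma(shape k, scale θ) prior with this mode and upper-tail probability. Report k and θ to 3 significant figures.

k ≈ 3.44, θ ≈ 726

Gamma(k,θ) with k>1 has mode (k−1)θ, so θ = 1770/(k−1).
Need P(X < 5040) = 0.95 with θ tied to k this way. Start at k = 2, θ = 1770: P(X<5040) ≈ 0.777.
Too low — raise k to concentrate. Iterating converges to k ≈ 3.44.
Then θ = 1770/(3.44−1) ≈ 726.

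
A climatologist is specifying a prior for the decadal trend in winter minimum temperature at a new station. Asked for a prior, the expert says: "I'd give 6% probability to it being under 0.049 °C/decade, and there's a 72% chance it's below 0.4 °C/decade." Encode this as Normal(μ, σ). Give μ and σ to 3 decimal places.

μ = 0.304, σ = 0.164

The p-quantile of Normal(μ,σ) is μ + z_p·σ, with z_{0.06} = -1.555 and z_{0.72} = 0.5828.
Eliminate σ: μ = (z₂·x₁ − z₁·x₂)/(z₂ − z₁) = (0.5828·0.049 − (-1.555)·0.4)/2.138 = 0.304.
Then σ = (x₂ − x₁)/(z₂ − z₁) = (0.4 − 0.049)/2.138 = 0.164.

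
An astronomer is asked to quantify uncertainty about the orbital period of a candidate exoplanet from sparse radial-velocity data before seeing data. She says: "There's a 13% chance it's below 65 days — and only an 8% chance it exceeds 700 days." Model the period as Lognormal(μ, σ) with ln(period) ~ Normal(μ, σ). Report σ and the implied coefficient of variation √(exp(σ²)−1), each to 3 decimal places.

If T ~ Lognormal(μ,σ) then ln T ~ Normal(μ,σ), so the p-quantile of ln T is μ + z_p·σ.
ln(65) = 4.174 and ln(700) = 6.551; z_{0.13} = -1.126, z_{0.92} = 1.405.
σ = (6.551 − 4.174)/(1.405 − (-1.126)) = 0.939.
μ = 4.174 − (-1.126)·0.939 = 5.232.
CV = √(exp(σ²)−1) = √(exp(0.8815)−1) = 1.189.

σ ≈ 0.939, CV ≈ 1.189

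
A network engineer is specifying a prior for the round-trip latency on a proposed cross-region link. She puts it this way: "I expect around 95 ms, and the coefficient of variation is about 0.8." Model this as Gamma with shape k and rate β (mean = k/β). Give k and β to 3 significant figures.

k ≈ 1.56, β ≈ 0.0164

For Gamma(k, rate β): mean = k/β, variance = k/β², so CV = 1/√k.
CV = 0.8, hence k = 1/CV² = 1.56.
Then β = k/mean = 1.56/95 = 0.0164.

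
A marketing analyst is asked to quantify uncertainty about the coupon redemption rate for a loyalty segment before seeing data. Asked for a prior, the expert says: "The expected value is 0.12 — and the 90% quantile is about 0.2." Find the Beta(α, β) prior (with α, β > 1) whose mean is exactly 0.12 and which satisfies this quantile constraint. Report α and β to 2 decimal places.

With mean 0.12 fixed, write α = 0.12s, β = 0.88s where s = α+β.
Need P(θ < 0.2) = 0.9 under Beta(0.12s, 0.88s). Normal approximation: (q−m)/√(m(1−m)/s) ≈ z_{0.9} = 1.28, so s ≈ 0.12·0.88·(1.28)²/(0.2−0.12)² = 27.1.
At s = 27.1: P(θ<0.2) ≈ 0.893. Adjusting to match 0.9 gives s ≈ 29.41.
So α = 0.12·29.41 ≈ 3.53, β = 0.88·29.41 ≈ 25.88.

α ≈ 3.53, β ≈ 25.88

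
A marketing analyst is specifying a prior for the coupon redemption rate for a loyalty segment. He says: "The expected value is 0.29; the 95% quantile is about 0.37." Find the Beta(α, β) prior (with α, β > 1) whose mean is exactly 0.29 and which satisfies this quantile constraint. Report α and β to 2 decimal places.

α ≈ 26.66, β ≈ 65.28

With mean 0.29 fixed, write α = 0.29s, β = 0.71s where s = α+β.
Need P(θ < 0.37) = 0.95 under Beta(0.29s, 0.71s). Normal approximation: (q−m)/√(m(1−m)/s) ≈ z_{0.95} = 1.64, so s ≈ 0.29·0.71·(1.64)²/(0.37−0.29)² = 87.0.
At s = 87.0: P(θ<0.37) ≈ 0.945. Adjusting to match 0.95 gives s ≈ 91.95.
So α = 0.29·91.95 ≈ 26.66, β = 0.71·91.95 ≈ 65.28.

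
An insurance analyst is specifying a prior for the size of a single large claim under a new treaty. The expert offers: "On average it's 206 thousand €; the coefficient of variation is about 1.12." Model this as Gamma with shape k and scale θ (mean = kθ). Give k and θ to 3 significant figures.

k ≈ 0.797, θ ≈ 258

For Gamma(k, scale θ): mean = kθ, variance = kθ², so CV = 1/√k.
CV = 1.12, hence k = 1/CV² = 0.797.
Then θ = mean/k = 206/0.797 = 258.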